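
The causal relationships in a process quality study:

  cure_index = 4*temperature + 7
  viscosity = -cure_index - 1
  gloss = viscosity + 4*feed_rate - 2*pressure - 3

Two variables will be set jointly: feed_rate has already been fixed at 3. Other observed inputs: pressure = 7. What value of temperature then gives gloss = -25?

temperature = 3

With feed_rate held at 3:
Substituting into the viscosity equation gives viscosity = -4*temperature - 8.
Substituting into the gloss equation gives gloss = -4*temperature - 13.
Solve -4*temperature - 13 = -25: temperature = (-25 + 13) / -4 = 3.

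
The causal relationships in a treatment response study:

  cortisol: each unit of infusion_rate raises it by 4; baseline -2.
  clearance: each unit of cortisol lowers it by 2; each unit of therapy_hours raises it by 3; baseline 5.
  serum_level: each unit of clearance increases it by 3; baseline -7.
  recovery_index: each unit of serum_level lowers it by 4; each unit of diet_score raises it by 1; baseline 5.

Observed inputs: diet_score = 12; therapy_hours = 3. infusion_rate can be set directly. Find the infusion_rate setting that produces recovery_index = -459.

Substituting into the clearance equation gives clearance = -8*infusion_rate + 18.
Substituting into the serum_level equation gives serum_level = -24*infusion_rate + 47.
Substituting into the recovery_index equation gives recovery_index = 96*infusion_rate - 171.
Solve 96*infusion_rate - 171 = -459: infusion_rate = (-459 + 171) / 96 = -3.

infusion_rate = -3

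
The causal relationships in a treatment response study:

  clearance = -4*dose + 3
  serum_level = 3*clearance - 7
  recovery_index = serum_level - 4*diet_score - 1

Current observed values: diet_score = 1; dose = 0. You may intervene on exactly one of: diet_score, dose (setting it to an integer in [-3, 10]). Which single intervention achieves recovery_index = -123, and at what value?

Intervening on diet_score: recovery_index = -4*diet_score + 1. Reaching -123 requires diet_score = 31, outside [-3, 10].
Intervening on dose: with other inputs at their observed values, recovery_index = -12*dose - 3. Solving for -123 gives dose = 10, within [-3, 10].

set dose = 10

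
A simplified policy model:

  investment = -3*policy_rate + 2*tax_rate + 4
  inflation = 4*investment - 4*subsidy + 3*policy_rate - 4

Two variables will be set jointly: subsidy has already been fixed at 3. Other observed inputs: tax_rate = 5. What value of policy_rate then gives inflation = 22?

policy_rate = 2

With subsidy held at 3:
Substituting into the investment equation gives investment = -3*policy_rate + 14.
This gives inflation = -9*policy_rate + 40.
Solve -9*policy_rate + 40 = 22: policy_rate = (22 - 40) / -9 = 2.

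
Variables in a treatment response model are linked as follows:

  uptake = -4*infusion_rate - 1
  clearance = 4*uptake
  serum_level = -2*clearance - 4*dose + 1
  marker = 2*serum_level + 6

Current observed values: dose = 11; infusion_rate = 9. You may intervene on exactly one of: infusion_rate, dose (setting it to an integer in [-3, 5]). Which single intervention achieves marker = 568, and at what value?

set dose = 4

Intervening on infusion_rate: marker = 64*infusion_rate - 64. Reaching 568 requires infusion_rate = 79/8, not an integer.
Intervening on dose: with other inputs at their observed values, marker = -8*dose + 600. Solving for 568 gives dose = 4, within [-3, 5].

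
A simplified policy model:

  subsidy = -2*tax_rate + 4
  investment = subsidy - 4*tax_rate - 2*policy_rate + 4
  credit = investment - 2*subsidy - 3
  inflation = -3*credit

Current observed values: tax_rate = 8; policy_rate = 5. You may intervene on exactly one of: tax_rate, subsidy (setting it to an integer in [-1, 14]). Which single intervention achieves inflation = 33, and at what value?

Intervening on tax_rate: with other inputs at their observed values, inflation = 6*tax_rate + 39. Solving for 33 gives tax_rate = -1, within [-1, 14].
Intervening on subsidy: inflation = 3*subsidy + 123. Reaching 33 requires subsidy = -30, outside [-1, 14].

set tax_rate = -1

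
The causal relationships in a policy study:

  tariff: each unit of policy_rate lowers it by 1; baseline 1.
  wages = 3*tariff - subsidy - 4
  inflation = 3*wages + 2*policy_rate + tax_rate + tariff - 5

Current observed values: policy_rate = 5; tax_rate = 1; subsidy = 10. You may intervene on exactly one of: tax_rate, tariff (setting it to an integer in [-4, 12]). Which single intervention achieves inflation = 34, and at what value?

set tariff = 7

Intervening on tax_rate: inflation = tax_rate - 77. Reaching 34 requires tax_rate = 111, outside [-4, 12].
Intervening on tariff: with other inputs at their observed values, inflation = 10*tariff - 36. Solving for 34 gives tariff = 7, within [-4, 12].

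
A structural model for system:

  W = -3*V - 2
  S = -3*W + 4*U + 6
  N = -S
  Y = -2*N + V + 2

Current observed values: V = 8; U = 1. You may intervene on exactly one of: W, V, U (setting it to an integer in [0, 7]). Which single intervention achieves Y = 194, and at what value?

set U = 2

Intervening on W: Y = -6*W + 30. Reaching 194 requires W = -82/3, not an integer.
Intervening on V: Y = 19*V + 34. Reaching 194 requires V = 160/19, not an integer.
Intervening on U: with other inputs at their observed values, Y = 8*U + 178. Solving for 194 gives U = 2, within [0, 7].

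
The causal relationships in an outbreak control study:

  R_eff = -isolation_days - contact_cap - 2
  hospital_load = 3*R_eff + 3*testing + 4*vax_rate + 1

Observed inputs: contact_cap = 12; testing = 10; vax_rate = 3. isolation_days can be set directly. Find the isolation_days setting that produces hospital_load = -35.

Substituting into the R_eff equation gives R_eff = -isolation_days - 14.
Substituting into the hospital_load equation gives hospital_load = -3*isolation_days + 1.
Solve -3*isolation_days + 1 = -35: isolation_days = (-35 - 1) / -3 = 12.

isolation_days = 12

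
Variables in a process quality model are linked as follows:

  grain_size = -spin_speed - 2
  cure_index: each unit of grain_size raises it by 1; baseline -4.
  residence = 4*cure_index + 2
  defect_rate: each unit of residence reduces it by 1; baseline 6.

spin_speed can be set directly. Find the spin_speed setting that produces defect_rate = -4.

spin_speed = -8

Substituting into the cure_index equation gives cure_index = -spin_speed - 6.
So residence = -4*spin_speed - 22.
So defect_rate = 4*spin_speed + 28.
Solve 4*spin_speed + 28 = -4: spin_speed = (-4 - 28) / 4 = -8.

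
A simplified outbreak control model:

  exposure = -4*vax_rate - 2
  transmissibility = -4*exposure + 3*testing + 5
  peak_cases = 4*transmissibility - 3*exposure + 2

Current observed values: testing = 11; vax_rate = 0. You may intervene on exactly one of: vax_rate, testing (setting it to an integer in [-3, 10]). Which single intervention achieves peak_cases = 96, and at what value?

Intervening on vax_rate: peak_cases = 76*vax_rate + 192. Reaching 96 requires vax_rate = -24/19, not an integer.
Intervening on testing: with other inputs at their observed values, peak_cases = 12*testing + 60. Solving for 96 gives testing = 3, within [-3, 10].

set testing = 3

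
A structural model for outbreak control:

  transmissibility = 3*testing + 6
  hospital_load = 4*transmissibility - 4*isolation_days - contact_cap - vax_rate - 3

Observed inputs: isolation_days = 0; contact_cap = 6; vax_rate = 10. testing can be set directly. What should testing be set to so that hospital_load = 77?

Substituting into the hospital_load equation gives hospital_load = 12*testing + 5.
Solve 12*testing + 5 = 77: testing = (77 - 5) / 12 = 6.

testing = 6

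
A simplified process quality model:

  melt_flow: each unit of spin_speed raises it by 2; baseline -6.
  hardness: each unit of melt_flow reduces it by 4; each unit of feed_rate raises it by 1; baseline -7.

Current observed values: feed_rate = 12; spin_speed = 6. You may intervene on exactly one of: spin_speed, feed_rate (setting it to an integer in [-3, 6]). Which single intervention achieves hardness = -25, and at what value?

Intervening on spin_speed: hardness = -8*spin_speed + 29. Reaching -25 requires spin_speed = 27/4, not an integer.
Intervening on feed_rate: with other inputs at their observed values, hardness = feed_rate - 31. Solving for -25 gives feed_rate = 6, within [-3, 6].

set feed_rate = 6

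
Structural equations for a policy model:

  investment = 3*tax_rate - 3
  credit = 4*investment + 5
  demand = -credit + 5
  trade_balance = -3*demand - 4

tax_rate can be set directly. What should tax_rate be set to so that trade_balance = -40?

Substituting into the credit equation gives credit = 12*tax_rate - 7.
This gives demand = -12*tax_rate + 12.
Substituting into the trade_balance equation gives trade_balance = 36*tax_rate - 40.
Solve 36*tax_rate - 40 = -40: tax_rate = (-40 + 40) / 36 = 0.

tax_rate = 0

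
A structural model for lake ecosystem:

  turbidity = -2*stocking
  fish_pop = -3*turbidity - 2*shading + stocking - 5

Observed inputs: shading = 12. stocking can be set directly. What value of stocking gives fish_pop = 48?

Substituting into the fish_pop equation gives fish_pop = 7*stocking - 29.
Solve 7*stocking - 29 = 48: stocking = (48 + 29) / 7 = 11.

stocking = 11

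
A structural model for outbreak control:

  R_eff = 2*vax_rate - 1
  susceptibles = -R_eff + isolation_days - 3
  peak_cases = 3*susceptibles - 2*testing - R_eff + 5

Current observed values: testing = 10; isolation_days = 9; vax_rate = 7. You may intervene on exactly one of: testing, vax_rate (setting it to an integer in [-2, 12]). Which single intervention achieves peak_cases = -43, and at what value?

set testing = 7

Intervening on testing: with other inputs at their observed values, peak_cases = -2*testing - 29. Solving for -43 gives testing = 7, within [-2, 12].
Intervening on vax_rate: peak_cases = -8*vax_rate + 7. Reaching -43 requires vax_rate = 25/4, not an integer.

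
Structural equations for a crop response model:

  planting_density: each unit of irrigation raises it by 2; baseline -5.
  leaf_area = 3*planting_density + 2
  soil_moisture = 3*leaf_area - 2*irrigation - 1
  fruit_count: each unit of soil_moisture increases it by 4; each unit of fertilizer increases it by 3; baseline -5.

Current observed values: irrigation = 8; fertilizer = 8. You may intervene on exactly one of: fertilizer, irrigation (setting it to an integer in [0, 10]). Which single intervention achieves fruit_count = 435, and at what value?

set irrigation = 9

Intervening on fertilizer: fruit_count = 3*fertilizer + 347. Reaching 435 requires fertilizer = 88/3, not an integer.
Intervening on irrigation: with other inputs at their observed values, fruit_count = 64*irrigation - 141. Solving for 435 gives irrigation = 9, within [0, 10].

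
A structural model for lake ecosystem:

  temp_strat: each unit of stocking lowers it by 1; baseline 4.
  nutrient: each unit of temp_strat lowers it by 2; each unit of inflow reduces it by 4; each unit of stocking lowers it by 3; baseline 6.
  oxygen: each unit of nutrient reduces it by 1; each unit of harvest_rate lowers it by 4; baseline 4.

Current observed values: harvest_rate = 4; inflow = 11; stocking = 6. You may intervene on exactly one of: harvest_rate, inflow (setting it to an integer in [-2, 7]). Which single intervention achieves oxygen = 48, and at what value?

Intervening on harvest_rate: with other inputs at their observed values, oxygen = -4*harvest_rate + 56. Solving for 48 gives harvest_rate = 2, within [-2, 7].
Intervening on inflow: oxygen = 4*inflow - 4. Reaching 48 requires inflow = 13, outside [-2, 7].

set harvest_rate = 2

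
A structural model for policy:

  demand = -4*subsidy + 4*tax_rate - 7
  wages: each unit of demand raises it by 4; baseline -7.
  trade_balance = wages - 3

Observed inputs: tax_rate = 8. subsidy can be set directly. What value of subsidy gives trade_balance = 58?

subsidy = 2

Substituting into the demand equation gives demand = -4*subsidy + 25.
Substituting into the wages equation gives wages = -16*subsidy + 93.
trade_balance becomes -16*subsidy + 90.
Solve -16*subsidy + 90 = 58: subsidy = (58 - 90) / -16 = 2.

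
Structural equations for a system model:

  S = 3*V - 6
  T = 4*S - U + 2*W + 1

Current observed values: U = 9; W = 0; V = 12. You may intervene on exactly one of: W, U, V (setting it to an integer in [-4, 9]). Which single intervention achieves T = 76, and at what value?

Intervening on W: T = 2*W + 112. Reaching 76 requires W = -18, outside [-4, 9].
Intervening on U: T = -U + 121. Reaching 76 requires U = 45, outside [-4, 9].
Intervening on V: with other inputs at their observed values, T = 12*V - 32. Solving for 76 gives V = 9, within [-4, 9].

set V = 9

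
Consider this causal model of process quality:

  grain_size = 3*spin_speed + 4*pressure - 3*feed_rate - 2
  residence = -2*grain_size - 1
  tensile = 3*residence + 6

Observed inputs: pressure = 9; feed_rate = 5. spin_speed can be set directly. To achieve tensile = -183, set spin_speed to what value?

Substituting into the grain_size equation gives grain_size = 3*spin_speed + 19.
residence becomes -6*spin_speed - 39.
This gives tensile = -18*spin_speed - 111.
Solve -18*spin_speed - 111 = -183: spin_speed = (-183 + 111) / -18 = 4.

spin_speed = 4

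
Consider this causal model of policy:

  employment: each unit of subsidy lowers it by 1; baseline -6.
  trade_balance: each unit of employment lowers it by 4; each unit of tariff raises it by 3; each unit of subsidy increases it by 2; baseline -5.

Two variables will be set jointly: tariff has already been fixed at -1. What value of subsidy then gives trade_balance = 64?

With tariff held at -1:
Substituting into the trade_balance equation gives trade_balance = 6*subsidy + 16.
Solve 6*subsidy + 16 = 64: subsidy = (64 - 16) / 6 = 8.

subsidy = 8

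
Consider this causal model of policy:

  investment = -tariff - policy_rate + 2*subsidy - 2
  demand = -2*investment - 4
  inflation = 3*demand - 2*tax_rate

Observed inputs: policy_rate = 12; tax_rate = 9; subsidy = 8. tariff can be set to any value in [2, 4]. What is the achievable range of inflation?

Substituting into the investment equation gives investment = -tariff + 2.
So demand = 2*tariff - 8.
So inflation = 6*tariff - 42.
Linear in tariff, so extremes are at the endpoints: tariff = 2 gives inflation = -30; tariff = 4 gives inflation = -18.

-30 to -18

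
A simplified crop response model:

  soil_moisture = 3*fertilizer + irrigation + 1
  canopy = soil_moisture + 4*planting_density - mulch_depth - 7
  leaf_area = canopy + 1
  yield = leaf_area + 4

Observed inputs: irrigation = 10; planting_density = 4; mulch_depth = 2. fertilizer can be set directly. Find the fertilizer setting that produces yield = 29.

fertilizer = 2

Substituting into the soil_moisture equation gives soil_moisture = 3*fertilizer + 11.
This gives canopy = 3*fertilizer + 18.
leaf_area becomes 3*fertilizer + 19.
This gives yield = 3*fertilizer + 23.
Solve 3*fertilizer + 23 = 29: fertilizer = (29 - 23) / 3 = 2.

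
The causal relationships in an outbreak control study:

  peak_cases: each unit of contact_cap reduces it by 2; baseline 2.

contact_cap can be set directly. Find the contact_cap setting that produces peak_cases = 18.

contact_cap = -8

Solve -2*contact_cap + 2 = 18: contact_cap = (18 - 2) / -2 = -8.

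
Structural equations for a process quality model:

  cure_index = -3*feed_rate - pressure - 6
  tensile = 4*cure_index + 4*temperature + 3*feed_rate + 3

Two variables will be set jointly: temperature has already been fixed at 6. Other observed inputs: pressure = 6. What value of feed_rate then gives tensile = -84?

feed_rate = 7

With temperature held at 6:
Substituting into the cure_index equation gives cure_index = -3*feed_rate - 12.
tensile becomes -9*feed_rate - 21.
Solve -9*feed_rate - 21 = -84: feed_rate = (-84 + 21) / -9 = 7.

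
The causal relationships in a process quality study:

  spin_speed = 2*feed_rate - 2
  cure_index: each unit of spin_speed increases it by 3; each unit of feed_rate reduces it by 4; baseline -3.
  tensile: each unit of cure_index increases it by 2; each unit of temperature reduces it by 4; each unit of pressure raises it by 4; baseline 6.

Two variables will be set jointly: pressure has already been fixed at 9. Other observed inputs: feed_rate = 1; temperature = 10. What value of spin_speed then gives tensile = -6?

With pressure held at 9:
Intervening on spin_speed fixes its value directly, overriding its dependence on feed_rate.
Substituting into the cure_index equation gives cure_index = 3*spin_speed - 7.
tensile becomes 6*spin_speed - 12.
Solve 6*spin_speed - 12 = -6: spin_speed = (-6 + 12) / 6 = 1.

spin_speed = 1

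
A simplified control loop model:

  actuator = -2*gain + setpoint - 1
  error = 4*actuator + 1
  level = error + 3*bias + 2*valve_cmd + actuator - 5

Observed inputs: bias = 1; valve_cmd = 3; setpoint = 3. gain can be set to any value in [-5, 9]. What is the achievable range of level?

-75 to 65

Substituting into the actuator equation gives actuator = -2*gain + 2.
Substituting into the error equation gives error = -8*gain + 9.
Substituting into the level equation gives level = -10*gain + 15.
Linear in gain, so extremes are at the endpoints: gain = -5 gives level = 65; gain = 9 gives level = -75.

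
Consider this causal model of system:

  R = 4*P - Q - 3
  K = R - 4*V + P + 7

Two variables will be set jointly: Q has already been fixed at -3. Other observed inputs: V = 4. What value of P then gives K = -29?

With Q held at -3:
Substituting into the R equation gives R = 4*P.
Substituting into the K equation gives K = 5*P - 9.
Solve 5*P - 9 = -29: P = (-29 + 9) / 5 = -4.

P = -4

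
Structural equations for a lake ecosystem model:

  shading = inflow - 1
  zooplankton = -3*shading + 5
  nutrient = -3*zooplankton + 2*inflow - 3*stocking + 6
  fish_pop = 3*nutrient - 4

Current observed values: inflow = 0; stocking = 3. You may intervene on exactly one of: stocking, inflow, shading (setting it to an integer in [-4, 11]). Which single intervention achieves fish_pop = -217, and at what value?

set inflow = -4

Intervening on stocking: fish_pop = -9*stocking - 58. Reaching -217 requires stocking = 53/3, not an integer.
Intervening on inflow: with other inputs at their observed values, fish_pop = 33*inflow - 85. Solving for -217 gives inflow = -4, within [-4, 11].
Intervening on shading: fish_pop = 27*shading - 58. Reaching -217 requires shading = -53/9, not an integer.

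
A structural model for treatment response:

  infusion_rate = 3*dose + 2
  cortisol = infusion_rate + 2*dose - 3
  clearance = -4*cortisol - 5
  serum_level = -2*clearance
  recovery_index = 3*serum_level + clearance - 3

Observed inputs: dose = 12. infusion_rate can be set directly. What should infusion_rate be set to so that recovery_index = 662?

Intervening on infusion_rate fixes its value directly, overriding its dependence on dose.
Substituting into the cortisol equation gives cortisol = infusion_rate + 21.
Substituting into the clearance equation gives clearance = -4*infusion_rate - 89.
Substituting into the serum_level equation gives serum_level = 8*infusion_rate + 178.
So recovery_index = 20*infusion_rate + 442.
Solve 20*infusion_rate + 442 = 662: infusion_rate = (662 - 442) / 20 = 11.

infusion_rate = 11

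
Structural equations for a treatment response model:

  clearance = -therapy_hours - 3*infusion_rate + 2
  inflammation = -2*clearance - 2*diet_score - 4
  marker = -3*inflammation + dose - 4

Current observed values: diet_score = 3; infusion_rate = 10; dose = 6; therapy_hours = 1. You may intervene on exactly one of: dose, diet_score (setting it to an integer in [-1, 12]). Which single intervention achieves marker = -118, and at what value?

Intervening on dose: marker = dose - 148. Reaching -118 requires dose = 30, outside [-1, 12].
Intervening on diet_score: with other inputs at their observed values, marker = 6*diet_score - 160. Solving for -118 gives diet_score = 7, within [-1, 12].

set diet_score = 7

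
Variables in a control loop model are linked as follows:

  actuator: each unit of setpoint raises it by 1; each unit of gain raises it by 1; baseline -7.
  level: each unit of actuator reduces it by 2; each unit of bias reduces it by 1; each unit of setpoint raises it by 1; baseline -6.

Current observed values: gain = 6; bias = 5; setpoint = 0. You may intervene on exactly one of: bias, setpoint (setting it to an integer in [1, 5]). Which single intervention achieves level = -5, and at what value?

Intervening on bias: with other inputs at their observed values, level = -bias - 4. Solving for -5 gives bias = 1, within [1, 5].
Intervening on setpoint: level = -setpoint - 9. Reaching -5 requires setpoint = -4, outside [1, 5].

set bias = 1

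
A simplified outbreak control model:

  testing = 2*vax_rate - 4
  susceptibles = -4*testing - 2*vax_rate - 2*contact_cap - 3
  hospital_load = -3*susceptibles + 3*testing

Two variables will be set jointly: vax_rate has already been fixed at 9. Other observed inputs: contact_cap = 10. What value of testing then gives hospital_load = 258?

With vax_rate held at 9:
Intervening on testing fixes its value directly, overriding its dependence on vax_rate.
Substituting into the susceptibles equation gives susceptibles = -4*testing - 41.
This gives hospital_load = 15*testing + 123.
Solve 15*testing + 123 = 258: testing = (258 - 123) / 15 = 9.

testing = 9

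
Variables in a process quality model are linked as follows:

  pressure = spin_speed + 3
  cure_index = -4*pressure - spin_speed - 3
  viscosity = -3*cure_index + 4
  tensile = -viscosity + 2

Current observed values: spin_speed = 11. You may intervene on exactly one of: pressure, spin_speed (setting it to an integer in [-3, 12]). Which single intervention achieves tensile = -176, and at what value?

set pressure = 11

Intervening on pressure: with other inputs at their observed values, tensile = -12*pressure - 44. Solving for -176 gives pressure = 11, within [-3, 12].
Intervening on spin_speed: tensile = -15*spin_speed - 47. Reaching -176 requires spin_speed = 43/5, not an integer.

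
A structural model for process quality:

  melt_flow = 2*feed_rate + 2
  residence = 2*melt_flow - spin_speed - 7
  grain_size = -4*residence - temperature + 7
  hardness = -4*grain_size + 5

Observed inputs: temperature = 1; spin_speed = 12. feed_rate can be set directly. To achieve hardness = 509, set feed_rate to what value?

feed_rate = 12

Substituting into the residence equation gives residence = 4*feed_rate - 15.
grain_size becomes -16*feed_rate + 66.
Substituting into the hardness equation gives hardness = 64*feed_rate - 259.
Solve 64*feed_rate - 259 = 509: feed_rate = (509 + 259) / 64 = 12.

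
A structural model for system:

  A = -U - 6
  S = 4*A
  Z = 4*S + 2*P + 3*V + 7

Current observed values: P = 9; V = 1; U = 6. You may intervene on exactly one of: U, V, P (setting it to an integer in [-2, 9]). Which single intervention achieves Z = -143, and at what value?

set V = 8

Intervening on U: Z = -16*U - 68. Reaching -143 requires U = 75/16, not an integer.
Intervening on V: with other inputs at their observed values, Z = 3*V - 167. Solving for -143 gives V = 8, within [-2, 9].
Intervening on P: Z = 2*P - 182. Reaching -143 requires P = 39/2, not an integer.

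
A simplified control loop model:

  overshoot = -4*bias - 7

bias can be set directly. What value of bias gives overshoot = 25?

Solve -4*bias - 7 = 25: bias = (25 + 7) / -4 = -8.

bias = -8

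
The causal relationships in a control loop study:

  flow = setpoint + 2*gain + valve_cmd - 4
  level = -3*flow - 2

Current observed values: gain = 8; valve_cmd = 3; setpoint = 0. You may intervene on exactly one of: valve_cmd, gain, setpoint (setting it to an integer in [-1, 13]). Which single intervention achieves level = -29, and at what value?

Intervening on valve_cmd: level = -3*valve_cmd - 38. Reaching -29 requires valve_cmd = -3, outside [-1, 13].
Intervening on gain: with other inputs at their observed values, level = -6*gain + 1. Solving for -29 gives gain = 5, within [-1, 13].
Intervening on setpoint: level = -3*setpoint - 47. Reaching -29 requires setpoint = -6, outside [-1, 13].

set gain = 5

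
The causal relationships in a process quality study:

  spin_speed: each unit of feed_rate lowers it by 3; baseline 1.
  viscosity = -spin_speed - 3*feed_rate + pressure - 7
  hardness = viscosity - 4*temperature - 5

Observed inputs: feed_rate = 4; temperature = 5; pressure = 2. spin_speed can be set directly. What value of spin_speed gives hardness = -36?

Intervening on spin_speed fixes its value directly, overriding its dependence on feed_rate.
Substituting into the viscosity equation gives viscosity = -spin_speed - 17.
Substituting into the hardness equation gives hardness = -spin_speed - 42.
Solve -spin_speed - 42 = -36: spin_speed = (-36 + 42) / -1 = -6.

spin_speed = -6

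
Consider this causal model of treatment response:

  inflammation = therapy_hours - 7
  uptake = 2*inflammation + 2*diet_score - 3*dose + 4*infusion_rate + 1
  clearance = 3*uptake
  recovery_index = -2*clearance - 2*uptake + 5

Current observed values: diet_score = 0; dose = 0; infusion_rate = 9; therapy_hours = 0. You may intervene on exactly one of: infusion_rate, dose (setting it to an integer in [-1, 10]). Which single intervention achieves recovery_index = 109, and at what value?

Intervening on infusion_rate: with other inputs at their observed values, recovery_index = -32*infusion_rate + 109. Solving for 109 gives infusion_rate = 0, within [-1, 10].
Intervening on dose: recovery_index = 24*dose - 179. Reaching 109 requires dose = 12, outside [-1, 10].

set infusion_rate = 0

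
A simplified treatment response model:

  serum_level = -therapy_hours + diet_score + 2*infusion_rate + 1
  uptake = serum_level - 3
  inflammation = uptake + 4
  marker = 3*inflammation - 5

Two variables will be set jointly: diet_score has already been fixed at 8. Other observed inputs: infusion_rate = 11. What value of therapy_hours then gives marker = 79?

therapy_hours = 4

With diet_score held at 8:
Substituting into the serum_level equation gives serum_level = -therapy_hours + 31.
uptake becomes -therapy_hours + 28.
Substituting into the inflammation equation gives inflammation = -therapy_hours + 32.
This gives marker = -3*therapy_hours + 91.
Solve -3*therapy_hours + 91 = 79: therapy_hours = (79 - 91) / -3 = 4.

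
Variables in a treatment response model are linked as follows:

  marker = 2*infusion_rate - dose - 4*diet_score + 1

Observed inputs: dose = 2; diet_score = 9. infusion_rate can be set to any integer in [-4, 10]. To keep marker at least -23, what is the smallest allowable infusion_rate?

Substituting into the marker equation gives marker = 2*infusion_rate - 37.
Require 2*infusion_rate - 37 ≥ -23, so infusion_rate ≥ 7.
The smallest integer in [-4, 10] satisfying this is 7.

infusion_rate = 7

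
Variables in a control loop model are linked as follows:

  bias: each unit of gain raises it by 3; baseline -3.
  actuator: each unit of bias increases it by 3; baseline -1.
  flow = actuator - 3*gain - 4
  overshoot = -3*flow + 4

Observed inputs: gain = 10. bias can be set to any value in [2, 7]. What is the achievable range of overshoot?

46 to 91

Intervening on bias fixes its value directly, overriding its dependence on gain.
Substituting into the flow equation gives flow = 3*bias - 35.
Substituting into the overshoot equation gives overshoot = -9*bias + 109.
Linear in bias, so extremes are at the endpoints: bias = 2 gives overshoot = 91; bias = 7 gives overshoot = 46.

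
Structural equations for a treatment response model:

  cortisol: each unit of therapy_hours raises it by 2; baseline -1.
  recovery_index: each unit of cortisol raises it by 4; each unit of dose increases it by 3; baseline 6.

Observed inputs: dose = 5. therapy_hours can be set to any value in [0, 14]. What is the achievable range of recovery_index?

Substituting into the recovery_index equation gives recovery_index = 8*therapy_hours + 17.
Linear in therapy_hours, so extremes are at the endpoints: therapy_hours = 0 gives recovery_index = 17; therapy_hours = 14 gives recovery_index = 129.

17 to 129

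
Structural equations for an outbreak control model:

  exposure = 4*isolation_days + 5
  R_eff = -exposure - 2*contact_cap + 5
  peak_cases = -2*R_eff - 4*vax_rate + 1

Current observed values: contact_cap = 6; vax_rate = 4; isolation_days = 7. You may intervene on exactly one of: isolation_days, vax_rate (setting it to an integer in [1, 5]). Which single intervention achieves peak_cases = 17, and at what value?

Intervening on isolation_days: with other inputs at their observed values, peak_cases = 8*isolation_days + 9. Solving for 17 gives isolation_days = 1, within [1, 5].
Intervening on vax_rate: peak_cases = -4*vax_rate + 81. Reaching 17 requires vax_rate = 16, outside [1, 5].

set isolation_days = 1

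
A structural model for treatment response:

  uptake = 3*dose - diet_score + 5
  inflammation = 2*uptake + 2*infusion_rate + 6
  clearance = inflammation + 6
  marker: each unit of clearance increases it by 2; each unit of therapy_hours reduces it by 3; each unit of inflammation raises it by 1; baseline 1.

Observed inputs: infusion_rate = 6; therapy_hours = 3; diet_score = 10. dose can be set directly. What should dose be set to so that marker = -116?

Substituting into the uptake equation gives uptake = 3*dose - 5.
Substituting into the inflammation equation gives inflammation = 6*dose + 8.
So clearance = 6*dose + 14.
marker becomes 18*dose + 28.
Solve 18*dose + 28 = -116: dose = (-116 - 28) / 18 = -8.

dose = -8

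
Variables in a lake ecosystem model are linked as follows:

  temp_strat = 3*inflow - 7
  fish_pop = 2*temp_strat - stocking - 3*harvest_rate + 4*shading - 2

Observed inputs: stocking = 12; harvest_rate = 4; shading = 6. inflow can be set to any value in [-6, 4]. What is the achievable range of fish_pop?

Substituting into the fish_pop equation gives fish_pop = 6*inflow - 16.
Linear in inflow, so extremes are at the endpoints: inflow = -6 gives fish_pop = -52; inflow = 4 gives fish_pop = 8.

-52 to 8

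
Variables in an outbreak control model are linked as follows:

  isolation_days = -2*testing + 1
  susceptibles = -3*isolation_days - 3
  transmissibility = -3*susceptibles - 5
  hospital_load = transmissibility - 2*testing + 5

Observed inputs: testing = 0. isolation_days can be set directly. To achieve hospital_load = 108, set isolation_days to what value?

isolation_days = 11

Intervening on isolation_days fixes its value directly, overriding its dependence on testing.
Substituting into the transmissibility equation gives transmissibility = 9*isolation_days + 4.
Substituting into the hospital_load equation gives hospital_load = 9*isolation_days + 9.
Solve 9*isolation_days + 9 = 108: isolation_days = (108 - 9) / 9 = 11.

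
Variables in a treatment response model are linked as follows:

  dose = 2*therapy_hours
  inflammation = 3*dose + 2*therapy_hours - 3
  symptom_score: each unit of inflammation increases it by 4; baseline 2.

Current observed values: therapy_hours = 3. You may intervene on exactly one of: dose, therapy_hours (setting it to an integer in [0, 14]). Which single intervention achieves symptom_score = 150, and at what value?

set therapy_hours = 5

Intervening on dose: symptom_score = 12*dose + 14. Reaching 150 requires dose = 34/3, not an integer.
Intervening on therapy_hours: with other inputs at their observed values, symptom_score = 32*therapy_hours - 10. Solving for 150 gives therapy_hours = 5, within [0, 14].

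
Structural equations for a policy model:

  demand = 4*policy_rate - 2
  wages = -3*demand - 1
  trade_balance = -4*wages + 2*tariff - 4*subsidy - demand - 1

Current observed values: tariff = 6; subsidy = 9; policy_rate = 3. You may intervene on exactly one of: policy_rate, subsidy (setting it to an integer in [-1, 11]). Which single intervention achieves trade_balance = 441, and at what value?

set policy_rate = 11

Intervening on policy_rate: with other inputs at their observed values, trade_balance = 44*policy_rate - 43. Solving for 441 gives policy_rate = 11, within [-1, 11].
Intervening on subsidy: trade_balance = -4*subsidy + 125. Reaching 441 requires subsidy = -79, outside [-1, 11].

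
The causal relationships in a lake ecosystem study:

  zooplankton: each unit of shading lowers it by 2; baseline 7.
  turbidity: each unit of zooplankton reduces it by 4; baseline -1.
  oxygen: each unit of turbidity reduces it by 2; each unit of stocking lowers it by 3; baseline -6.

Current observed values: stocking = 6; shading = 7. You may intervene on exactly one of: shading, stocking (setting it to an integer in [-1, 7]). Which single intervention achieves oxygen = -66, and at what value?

Intervening on shading: oxygen = -16*shading + 34. Reaching -66 requires shading = 25/4, not an integer.
Intervening on stocking: with other inputs at their observed values, oxygen = -3*stocking - 60. Solving for -66 gives stocking = 2, within [-1, 7].

set stocking = 2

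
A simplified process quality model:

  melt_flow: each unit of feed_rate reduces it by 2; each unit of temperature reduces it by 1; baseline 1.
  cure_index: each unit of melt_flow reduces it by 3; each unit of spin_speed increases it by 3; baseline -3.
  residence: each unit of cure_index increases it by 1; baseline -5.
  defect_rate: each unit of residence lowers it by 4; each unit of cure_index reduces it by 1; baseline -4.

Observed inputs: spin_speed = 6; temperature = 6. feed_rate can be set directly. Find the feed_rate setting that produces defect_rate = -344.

feed_rate = 7

Substituting into the melt_flow equation gives melt_flow = -2*feed_rate - 5.
cure_index becomes 6*feed_rate + 30.
So residence = 6*feed_rate + 25.
Substituting into the defect_rate equation gives defect_rate = -30*feed_rate - 134.
Solve -30*feed_rate - 134 = -344: feed_rate = (-344 + 134) / -30 = 7.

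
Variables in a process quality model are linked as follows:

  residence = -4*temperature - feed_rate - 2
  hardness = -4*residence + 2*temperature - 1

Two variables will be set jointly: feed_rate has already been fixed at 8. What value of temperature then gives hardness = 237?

temperature = 11

With feed_rate held at 8:
Substituting into the residence equation gives residence = -4*temperature - 10.
So hardness = 18*temperature + 39.
Solve 18*temperature + 39 = 237: temperature = (237 - 39) / 18 = 11.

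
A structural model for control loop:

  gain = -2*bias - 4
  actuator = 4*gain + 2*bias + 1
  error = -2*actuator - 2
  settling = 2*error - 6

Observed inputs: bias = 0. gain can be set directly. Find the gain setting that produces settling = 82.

Intervening on gain fixes its value directly, overriding its dependence on bias.
Substituting into the actuator equation gives actuator = 4*gain + 1.
So error = -8*gain - 4.
settling becomes -16*gain - 14.
Solve -16*gain - 14 = 82: gain = (82 + 14) / -16 = -6.

gain = -6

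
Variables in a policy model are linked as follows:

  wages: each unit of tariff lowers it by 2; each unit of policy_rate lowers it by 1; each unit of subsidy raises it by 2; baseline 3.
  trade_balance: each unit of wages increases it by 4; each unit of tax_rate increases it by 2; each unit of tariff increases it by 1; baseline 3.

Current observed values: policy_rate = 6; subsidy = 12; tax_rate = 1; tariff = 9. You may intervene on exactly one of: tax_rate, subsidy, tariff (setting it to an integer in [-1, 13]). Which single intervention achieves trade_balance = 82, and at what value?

Intervening on tax_rate: trade_balance = 2*tax_rate + 24. Reaching 82 requires tax_rate = 29, outside [-1, 13].
Intervening on subsidy: trade_balance = 8*subsidy - 70. Reaching 82 requires subsidy = 19, outside [-1, 13].
Intervening on tariff: with other inputs at their observed values, trade_balance = -7*tariff + 89. Solving for 82 gives tariff = 1, within [-1, 13].

set tariff = 1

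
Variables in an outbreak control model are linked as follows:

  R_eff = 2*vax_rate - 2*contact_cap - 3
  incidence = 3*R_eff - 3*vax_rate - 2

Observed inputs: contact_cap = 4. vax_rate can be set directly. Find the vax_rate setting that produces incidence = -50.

vax_rate = -5

Substituting into the R_eff equation gives R_eff = 2*vax_rate - 11.
Substituting into the incidence equation gives incidence = 3*vax_rate - 35.
Solve 3*vax_rate - 35 = -50: vax_rate = (-50 + 35) / 3 = -5.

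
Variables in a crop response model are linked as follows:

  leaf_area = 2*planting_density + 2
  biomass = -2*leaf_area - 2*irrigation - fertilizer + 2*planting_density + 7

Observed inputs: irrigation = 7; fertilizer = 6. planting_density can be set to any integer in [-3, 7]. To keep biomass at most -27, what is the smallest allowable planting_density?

Substituting into the biomass equation gives biomass = -2*planting_density - 17.
Require -2*planting_density - 17 ≤ -27, so planting_density ≥ 5.
The smallest integer in [-3, 7] satisfying this is 5.

planting_density = 5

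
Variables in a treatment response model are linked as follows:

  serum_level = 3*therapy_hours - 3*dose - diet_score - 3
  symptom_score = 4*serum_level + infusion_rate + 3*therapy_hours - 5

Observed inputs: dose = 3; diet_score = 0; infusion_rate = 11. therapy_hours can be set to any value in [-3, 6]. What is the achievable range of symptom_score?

Substituting into the serum_level equation gives serum_level = 3*therapy_hours - 12.
Substituting into the symptom_score equation gives symptom_score = 15*therapy_hours - 42.
Linear in therapy_hours, so extremes are at the endpoints: therapy_hours = -3 gives symptom_score = -87; therapy_hours = 6 gives symptom_score = 48.

-87 to 48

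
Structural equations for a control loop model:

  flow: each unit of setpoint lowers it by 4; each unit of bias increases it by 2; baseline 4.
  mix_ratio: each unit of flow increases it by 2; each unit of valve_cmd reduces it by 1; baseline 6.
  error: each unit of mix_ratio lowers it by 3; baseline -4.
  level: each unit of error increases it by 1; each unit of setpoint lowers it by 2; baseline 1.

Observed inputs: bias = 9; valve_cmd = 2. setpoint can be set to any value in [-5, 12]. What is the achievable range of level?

-257 to 117

Substituting into the flow equation gives flow = -4*setpoint + 22.
mix_ratio becomes -8*setpoint + 48.
error becomes 24*setpoint - 148.
This gives level = 22*setpoint - 147.
Linear in setpoint, so extremes are at the endpoints: setpoint = -5 gives level = -257; setpoint = 12 gives level = 117.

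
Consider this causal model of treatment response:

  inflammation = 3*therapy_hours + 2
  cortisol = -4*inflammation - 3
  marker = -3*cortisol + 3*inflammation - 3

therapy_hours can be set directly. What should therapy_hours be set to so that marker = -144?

therapy_hours = -4

Substituting into the cortisol equation gives cortisol = -12*therapy_hours - 11.
This gives marker = 45*therapy_hours + 36.
Solve 45*therapy_hours + 36 = -144: therapy_hours = (-144 - 36) / 45 = -4.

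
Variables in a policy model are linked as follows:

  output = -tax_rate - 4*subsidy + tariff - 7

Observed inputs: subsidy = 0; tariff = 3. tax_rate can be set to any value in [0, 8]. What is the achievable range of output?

-12 to -4

Substituting into the output equation gives output = -tax_rate - 4.
Linear in tax_rate, so extremes are at the endpoints: tax_rate = 0 gives output = -4; tax_rate = 8 gives output = -12.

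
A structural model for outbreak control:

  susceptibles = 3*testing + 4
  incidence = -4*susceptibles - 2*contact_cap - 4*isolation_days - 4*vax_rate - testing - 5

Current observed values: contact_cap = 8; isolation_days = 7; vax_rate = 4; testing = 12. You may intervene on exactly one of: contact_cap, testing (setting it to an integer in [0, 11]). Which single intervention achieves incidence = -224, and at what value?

Intervening on contact_cap: incidence = -2*contact_cap - 221. Reaching -224 requires contact_cap = 3/2, not an integer.
Intervening on testing: with other inputs at their observed values, incidence = -13*testing - 81. Solving for -224 gives testing = 11, within [0, 11].

set testing = 11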